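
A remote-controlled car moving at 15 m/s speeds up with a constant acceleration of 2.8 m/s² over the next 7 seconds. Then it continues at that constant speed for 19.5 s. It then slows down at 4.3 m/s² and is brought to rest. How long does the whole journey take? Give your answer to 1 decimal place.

34.5 s

Phase 1 (accelerating): v₀ = 15.0 m/s, a = 2.8 m/s².
v = v₀ + at = 15.0 + (2.8)(7) = 34.6 m/s
Δx = v₀t + ½at² = 15.0·7 + 0.5·2.8·7² = 174 m

Phase 2 (constant speed): v₀ = 34.6 m/s, a = 0 m/s².
v = v₀ + at = 34.6 + (0)(19.5) = 34.6 m/s
Δx = v₀t + ½at² = 34.6·19.5 + 0.5·0·19.5² = 675 m

Phase 3 (decelerating): v₀ = 34.6 m/s, a = -4.3 m/s².
v = v₀ + at → t = (0 − 34.6) / -4.3 = 8.05 s
v² = v₀² + 2aΔx → Δx = (0² − 34.6²)/(2·-4.3) = 139 m
Total time = 7.00 + 19.5 + 8.05 = 34.5 s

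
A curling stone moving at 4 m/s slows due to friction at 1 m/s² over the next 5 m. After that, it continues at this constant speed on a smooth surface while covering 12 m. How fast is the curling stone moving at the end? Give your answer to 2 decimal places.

2.45 m/s

Phase 1 (decelerating): v₀ = 4.00 m/s, a = -1 m/s².
v² = v₀² + 2aΔx = 4.00² + 2·-1·5 = 6.00 → v = 2.45 m/s
t = (v − v₀)/a = (2.45 − 4.00)/-1 = 1.55 s

Phase 2 (constant speed): v₀ = 2.45 m/s, a = 0 m/s².
Constant speed: t = d/v = 12/2.45 = 4.90 s
Final speed = 2.45 m/s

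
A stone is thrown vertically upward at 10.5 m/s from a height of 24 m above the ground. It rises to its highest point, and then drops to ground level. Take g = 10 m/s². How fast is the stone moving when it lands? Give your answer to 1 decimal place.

Phase 1 (rising): v₀ = 10.5 m/s, a = -10 m/s².
v = v₀ + at → t = (0 − 10.5) / -10 = 1.05 s
v² = v₀² + 2aΔx → Δx = (0² − 10.5²)/(2·-10) = 5.51 m

Phase 2 (falling): v₀ = 0 m/s, a = -10 m/s².
Falls 29.5 m from rest: t = √(2·29.5/10) = 2.43 s; v = g·t = 24.3 m/s.
Final speed = 24.3 m/s

24.3 m/s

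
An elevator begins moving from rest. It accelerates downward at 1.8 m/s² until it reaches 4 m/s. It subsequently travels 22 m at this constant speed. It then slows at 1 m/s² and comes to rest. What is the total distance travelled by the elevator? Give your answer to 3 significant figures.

Phase 1 (accelerating): v₀ = 0 m/s, a = 1.8 m/s².
v = v₀ + at → t = (4 − 0) / 1.8 = 2.22 s
v² = v₀² + 2aΔx → Δx = (4² − 0²)/(2·1.8) = 4.44 m

Phase 2 (constant speed): v₀ = 4.00 m/s, a = 0 m/s².
Constant speed: t = d/v = 22/4.00 = 5.50 s

Phase 3 (decelerating): v₀ = 4.00 m/s, a = -1 m/s².
v = v₀ + at → t = (0 − 4.00) / -1 = 4.00 s
v² = v₀² + 2aΔx → Δx = (0² − 4.00²)/(2·-1) = 8.00 m
Total distance = 4.44 + 22.0 + 8.00 = 34.4 m

34.4 m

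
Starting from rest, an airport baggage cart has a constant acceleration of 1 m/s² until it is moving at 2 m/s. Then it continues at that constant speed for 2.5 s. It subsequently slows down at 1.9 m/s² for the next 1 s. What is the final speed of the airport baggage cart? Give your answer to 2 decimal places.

Phase 1 (accelerating): v₀ = 0 m/s, a = 1 m/s².
v = v₀ + at → t = (2 − 0) / 1 = 2.00 s
v² = v₀² + 2aΔx → Δx = (2² − 0²)/(2·1) = 2.00 m

Phase 2 (constant speed): v₀ = 2.00 m/s, a = 0 m/s².
v = v₀ + at = 2.00 + (0)(2.5) = 2.00 m/s
Δx = v₀t + ½at² = 2.00·2.5 + 0.5·0·2.5² = 5.00 m

Phase 3 (decelerating): v₀ = 2.00 m/s, a = -1.9 m/s².
v = v₀ + at = 2.00 + (-1.9)(1) = 0.100 m/s
Δx = v₀t + ½at² = 2.00·1 + 0.5·-1.9·1² = 1.05 m
Final speed = 0.100 m/s

0.10 m/s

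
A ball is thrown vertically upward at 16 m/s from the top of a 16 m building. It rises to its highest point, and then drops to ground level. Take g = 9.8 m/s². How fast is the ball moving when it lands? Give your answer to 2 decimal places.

Phase 1 (rising): v₀ = 16.0 m/s, a = -9.8 m/s².
v = v₀ + at → t = (0 − 16.0) / -9.8 = 1.63 s
v² = v₀² + 2aΔx → Δx = (0² − 16.0²)/(2·-9.8) = 13.1 m

Phase 2 (falling): v₀ = 0 m/s, a = -9.8 m/s².
Falls 29.1 m from rest: t = √(2·29.1/9.8) = 2.44 s; v = g·t = 23.9 m/s.
Final speed = 23.9 m/s

23.87 m/s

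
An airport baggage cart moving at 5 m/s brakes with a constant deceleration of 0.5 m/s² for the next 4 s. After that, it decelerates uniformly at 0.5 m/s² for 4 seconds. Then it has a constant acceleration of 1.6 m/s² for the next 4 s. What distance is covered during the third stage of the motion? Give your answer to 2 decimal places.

Phase 1 (decelerating): v₀ = 5.00 m/s, a = -0.5 m/s².
v = v₀ + at = 5.00 + (-0.5)(4) = 3.00 m/s
Δx = v₀t + ½at² = 5.00·4 + 0.5·-0.5·4² = 16.0 m

Phase 2 (decelerating): v₀ = 3.00 m/s, a = -0.5 m/s².
v = v₀ + at = 3.00 + (-0.5)(4) = 1.00 m/s
Δx = v₀t + ½at² = 3.00·4 + 0.5·-0.5·4² = 8.00 m

Phase 3 (accelerating): v₀ = 1.00 m/s, a = 1.6 m/s².
v = v₀ + at = 1.00 + (1.6)(4) = 7.40 m/s
Δx = v₀t + ½at² = 1.00·4 + 0.5·1.6·4² = 16.8 m
Distance in phase 3 = 16.8 m

16.80 m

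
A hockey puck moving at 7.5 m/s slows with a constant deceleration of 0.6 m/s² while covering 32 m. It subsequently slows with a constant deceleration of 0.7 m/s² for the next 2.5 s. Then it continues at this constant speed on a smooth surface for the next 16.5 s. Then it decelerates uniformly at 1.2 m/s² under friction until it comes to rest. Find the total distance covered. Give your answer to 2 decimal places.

83.76 m

Phase 1 (decelerating): v₀ = 7.50 m/s, a = -0.6 m/s².
v² = v₀² + 2aΔx = 7.50² + 2·-0.6·32 = 17.9 → v = 4.22 m/s
t = (v − v₀)/a = (4.22 − 7.50)/-0.6 = 5.46 s

Phase 2 (decelerating): v₀ = 4.22 m/s, a = -0.7 m/s².
v = v₀ + at = 4.22 + (-0.7)(2.5) = 2.47 m/s
Δx = v₀t + ½at² = 4.22·2.5 + 0.5·-0.7·2.5² = 8.37 m

Phase 3 (constant speed): v₀ = 2.47 m/s, a = 0 m/s².
v = v₀ + at = 2.47 + (0)(16.5) = 2.47 m/s
Δx = v₀t + ½at² = 2.47·16.5 + 0.5·0·16.5² = 40.8 m

Phase 4 (decelerating): v₀ = 2.47 m/s, a = -1.2 m/s².
v = v₀ + at → t = (0 − 2.47) / -1.2 = 2.06 s
v² = v₀² + 2aΔx → Δx = (0² − 2.47²)/(2·-1.2) = 2.55 m
Total distance = 32.0 + 8.37 + 40.8 + 2.55 = 83.8 m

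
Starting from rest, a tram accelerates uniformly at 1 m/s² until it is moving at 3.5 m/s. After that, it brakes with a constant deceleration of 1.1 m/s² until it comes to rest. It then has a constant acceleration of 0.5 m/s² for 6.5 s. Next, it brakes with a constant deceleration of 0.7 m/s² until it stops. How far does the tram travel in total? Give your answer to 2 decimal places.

29.80 m

Phase 1 (accelerating): v₀ = 0 m/s, a = 1 m/s².
v = v₀ + at → t = (3.5 − 0) / 1 = 3.50 s
v² = v₀² + 2aΔx → Δx = (3.5² − 0²)/(2·1) = 6.12 m

Phase 2 (decelerating): v₀ = 3.50 m/s, a = -1.1 m/s².
v = v₀ + at → t = (0 − 3.50) / -1.1 = 3.18 s
v² = v₀² + 2aΔx → Δx = (0² − 3.50²)/(2·-1.1) = 5.57 m

Phase 3 (accelerating): v₀ = 0 m/s, a = 0.5 m/s².
v = v₀ + at = 0 + (0.5)(6.5) = 3.25 m/s
Δx = v₀t + ½at² = 0·6.5 + 0.5·0.5·6.5² = 10.6 m

Phase 4 (decelerating): v₀ = 3.25 m/s, a = -0.7 m/s².
v = v₀ + at → t = (0 − 3.25) / -0.7 = 4.64 s
v² = v₀² + 2aΔx → Δx = (0² − 3.25²)/(2·-0.7) = 7.54 m
Total distance = 6.12 + 5.57 + 10.6 + 7.54 = 29.8 m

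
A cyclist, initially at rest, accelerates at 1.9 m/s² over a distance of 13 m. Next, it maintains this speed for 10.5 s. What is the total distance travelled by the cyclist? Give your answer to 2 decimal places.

Phase 1 (accelerating): v₀ = 0 m/s, a = 1.9 m/s².
v² = v₀² + 2aΔx = 0² + 2·1.9·13 = 49.4 → v = 7.03 m/s
t = (v − v₀)/a = (7.03 − 0)/1.9 = 3.70 s

Phase 2 (constant speed): v₀ = 7.03 m/s, a = 0 m/s².
v = v₀ + at = 7.03 + (0)(10.5) = 7.03 m/s
Δx = v₀t + ½at² = 7.03·10.5 + 0.5·0·10.5² = 73.8 m
Total distance = 13.0 + 73.8 = 86.8 m

86.80 m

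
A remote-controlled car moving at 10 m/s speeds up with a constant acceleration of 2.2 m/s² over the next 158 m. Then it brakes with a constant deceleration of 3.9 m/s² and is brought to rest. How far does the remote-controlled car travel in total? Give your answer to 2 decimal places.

259.95 m

Phase 1 (accelerating): v₀ = 10.0 m/s, a = 2.2 m/s².
v² = v₀² + 2aΔx = 10.0² + 2·2.2·158 = 795 → v = 28.2 m/s
t = (v − v₀)/a = (28.2 − 10.0)/2.2 = 8.27 s

Phase 2 (decelerating): v₀ = 28.2 m/s, a = -3.9 m/s².
v = v₀ + at → t = (0 − 28.2) / -3.9 = 7.23 s
v² = v₀² + 2aΔx → Δx = (0² − 28.2²)/(2·-3.9) = 102 m
Total distance = 158 + 102 = 260 m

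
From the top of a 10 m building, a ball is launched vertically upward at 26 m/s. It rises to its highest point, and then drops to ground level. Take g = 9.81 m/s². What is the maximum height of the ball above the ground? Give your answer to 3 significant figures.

44.5 m

Phase 1 (rising): v₀ = 26.0 m/s, a = -9.81 m/s².
v = v₀ + at → t = (0 − 26.0) / -9.81 = 2.65 s
v² = v₀² + 2aΔx → Δx = (0² − 26.0²)/(2·-9.81) = 34.5 m
Maximum height = 10 + 34.5 = 44.5 m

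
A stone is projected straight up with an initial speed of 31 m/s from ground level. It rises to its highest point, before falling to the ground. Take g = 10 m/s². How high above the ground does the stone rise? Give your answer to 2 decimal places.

Phase 1 (rising): v₀ = 31.0 m/s, a = -10 m/s².
v = v₀ + at → t = (0 − 31.0) / -10 = 3.10 s
v² = v₀² + 2aΔx → Δx = (0² − 31.0²)/(2·-10) = 48.0 m
Maximum height = 48.0 m

48.05 m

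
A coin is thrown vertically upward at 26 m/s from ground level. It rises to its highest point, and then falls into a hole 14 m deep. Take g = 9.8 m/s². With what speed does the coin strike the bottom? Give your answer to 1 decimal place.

Phase 1 (rising): v₀ = 26.0 m/s, a = -9.8 m/s².
v = v₀ + at → t = (0 − 26.0) / -9.8 = 2.65 s
v² = v₀² + 2aΔx → Δx = (0² − 26.0²)/(2·-9.8) = 34.5 m

Phase 2 (falling): v₀ = 0 m/s, a = -9.8 m/s².
Falls 48.5 m from rest: t = √(2·48.5/9.8) = 3.15 s; v = g·t = 30.8 m/s.
Final speed = 30.8 m/s

30.8 m/s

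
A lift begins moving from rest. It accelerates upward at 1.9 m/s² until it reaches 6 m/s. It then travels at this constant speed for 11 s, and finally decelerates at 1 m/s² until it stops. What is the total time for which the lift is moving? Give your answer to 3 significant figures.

Phase 1 (accelerating): v₀ = 0 m/s, a = 1.9 m/s².
v = v₀ + at → t = (6 − 0) / 1.9 = 3.16 s
v² = v₀² + 2aΔx → Δx = (6² − 0²)/(2·1.9) = 9.47 m

Phase 2 (constant speed): v₀ = 6.00 m/s, a = 0 m/s².
v = v₀ + at = 6.00 + (0)(11) = 6.00 m/s
Δx = v₀t + ½at² = 6.00·11 + 0.5·0·11² = 66.0 m

Phase 3 (decelerating): v₀ = 6.00 m/s, a = -1 m/s².
v = v₀ + at → t = (0 − 6.00) / -1 = 6.00 s
v² = v₀² + 2aΔx → Δx = (0² − 6.00²)/(2·-1) = 18.0 m
Total time = 3.16 + 11.0 + 6.00 = 20.2 s

20.2 s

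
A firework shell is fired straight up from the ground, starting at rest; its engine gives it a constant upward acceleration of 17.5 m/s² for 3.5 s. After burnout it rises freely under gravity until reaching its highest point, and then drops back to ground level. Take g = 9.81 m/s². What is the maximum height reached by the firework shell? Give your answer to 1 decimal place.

Phase 1 (powered ascent): v₀ = 0 m/s, a = 17.5 m/s².
v = v₀ + at = 0 + (17.5)(3.5) = 61.2 m/s
Δx = v₀t + ½at² = 0·3.5 + 0.5·17.5·3.5² = 107 m

Phase 2 (coasting upward): v₀ = 61.2 m/s, a = -9.81 m/s².
v = v₀ + at → t = (0 − 61.2) / -9.81 = 6.24 s
v² = v₀² + 2aΔx → Δx = (0² − 61.2²)/(2·-9.81) = 191 m
Maximum height = 107 + 191 = 298 m

298.4 m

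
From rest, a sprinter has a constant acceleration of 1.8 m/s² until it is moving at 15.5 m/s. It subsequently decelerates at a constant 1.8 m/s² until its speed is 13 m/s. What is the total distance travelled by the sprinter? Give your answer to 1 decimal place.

86.5 m

Phase 1 (accelerating): v₀ = 0 m/s, a = 1.8 m/s².
v = v₀ + at → t = (15.5 − 0) / 1.8 = 8.61 s
v² = v₀² + 2aΔx → Δx = (15.5² − 0²)/(2·1.8) = 66.7 m

Phase 2 (decelerating): v₀ = 15.5 m/s, a = -1.8 m/s².
v = v₀ + at → t = (13 − 15.5) / -1.8 = 1.39 s
v² = v₀² + 2aΔx → Δx = (13² − 15.5²)/(2·-1.8) = 19.8 m
Total distance = 66.7 + 19.8 = 86.5 m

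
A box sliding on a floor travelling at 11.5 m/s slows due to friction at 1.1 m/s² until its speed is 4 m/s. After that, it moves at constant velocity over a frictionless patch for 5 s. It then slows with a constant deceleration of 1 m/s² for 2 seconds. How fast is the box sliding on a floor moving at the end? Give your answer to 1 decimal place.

Phase 1 (decelerating): v₀ = 11.5 m/s, a = -1.1 m/s².
v = v₀ + at → t = (4 − 11.5) / -1.1 = 6.82 s
v² = v₀² + 2aΔx → Δx = (4² − 11.5²)/(2·-1.1) = 52.8 m

Phase 2 (constant speed): v₀ = 4.00 m/s, a = 0 m/s².
v = v₀ + at = 4.00 + (0)(5) = 4.00 m/s
Δx = v₀t + ½at² = 4.00·5 + 0.5·0·5² = 20.0 m

Phase 3 (decelerating): v₀ = 4.00 m/s, a = -1 m/s².
v = v₀ + at = 4.00 + (-1)(2) = 2.00 m/s
Δx = v₀t + ½at² = 4.00·2 + 0.5·-1·2² = 6.00 m
Final speed = 2.00 m/s

2.0 m/s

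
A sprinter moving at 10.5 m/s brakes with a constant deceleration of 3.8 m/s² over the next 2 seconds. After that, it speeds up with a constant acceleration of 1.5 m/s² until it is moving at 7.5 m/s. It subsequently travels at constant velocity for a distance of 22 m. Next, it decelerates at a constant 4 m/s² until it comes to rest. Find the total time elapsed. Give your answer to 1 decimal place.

Phase 1 (decelerating): v₀ = 10.5 m/s, a = -3.8 m/s².
v = v₀ + at = 10.5 + (-3.8)(2) = 2.90 m/s
Δx = v₀t + ½at² = 10.5·2 + 0.5·-3.8·2² = 13.4 m

Phase 2 (accelerating): v₀ = 2.90 m/s, a = 1.5 m/s².
v = v₀ + at → t = (7.5 − 2.90) / 1.5 = 3.07 s
v² = v₀² + 2aΔx → Δx = (7.5² − 2.90²)/(2·1.5) = 15.9 m

Phase 3 (constant speed): v₀ = 7.50 m/s, a = 0 m/s².
Constant speed: t = d/v = 22/7.50 = 2.93 s

Phase 4 (decelerating): v₀ = 7.50 m/s, a = -4 m/s².
v = v₀ + at → t = (0 − 7.50) / -4 = 1.88 s
v² = v₀² + 2aΔx → Δx = (0² − 7.50²)/(2·-4) = 7.03 m
Total time = 2.00 + 3.07 + 2.93 + 1.88 = 9.88 s

9.9 s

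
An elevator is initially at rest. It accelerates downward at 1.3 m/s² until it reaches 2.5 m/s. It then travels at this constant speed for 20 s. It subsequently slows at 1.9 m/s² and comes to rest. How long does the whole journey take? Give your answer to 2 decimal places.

Phase 1 (accelerating): v₀ = 0 m/s, a = 1.3 m/s².
v = v₀ + at → t = (2.5 − 0) / 1.3 = 1.92 s
v² = v₀² + 2aΔx → Δx = (2.5² − 0²)/(2·1.3) = 2.40 m

Phase 2 (constant speed): v₀ = 2.50 m/s, a = 0 m/s².
v = v₀ + at = 2.50 + (0)(20) = 2.50 m/s
Δx = v₀t + ½at² = 2.50·20 + 0.5·0·20² = 50.0 m

Phase 3 (decelerating): v₀ = 2.50 m/s, a = -1.9 m/s².
v = v₀ + at → t = (0 − 2.50) / -1.9 = 1.32 s
v² = v₀² + 2aΔx → Δx = (0² − 2.50²)/(2·-1.9) = 1.64 m
Total time = 1.92 + 20.0 + 1.32 = 23.2 s

23.24 s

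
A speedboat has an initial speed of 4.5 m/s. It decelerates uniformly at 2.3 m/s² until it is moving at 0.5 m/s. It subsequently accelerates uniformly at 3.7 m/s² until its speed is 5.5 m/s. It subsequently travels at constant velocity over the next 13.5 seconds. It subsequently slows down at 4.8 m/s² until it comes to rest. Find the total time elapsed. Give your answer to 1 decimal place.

17.7 s

Phase 1 (decelerating): v₀ = 4.50 m/s, a = -2.3 m/s².
v = v₀ + at → t = (0.5 − 4.50) / -2.3 = 1.74 s
v² = v₀² + 2aΔx → Δx = (0.5² − 4.50²)/(2·-2.3) = 4.35 m

Phase 2 (accelerating): v₀ = 0.500 m/s, a = 3.7 m/s².
v = v₀ + at → t = (5.5 − 0.500) / 3.7 = 1.35 s
v² = v₀² + 2aΔx → Δx = (5.5² − 0.500²)/(2·3.7) = 4.05 m

Phase 3 (constant speed): v₀ = 5.50 m/s, a = 0 m/s².
v = v₀ + at = 5.50 + (0)(13.5) = 5.50 m/s
Δx = v₀t + ½at² = 5.50·13.5 + 0.5·0·13.5² = 74.2 m

Phase 4 (decelerating): v₀ = 5.50 m/s, a = -4.8 m/s².
v = v₀ + at → t = (0 − 5.50) / -4.8 = 1.15 s
v² = v₀² + 2aΔx → Δx = (0² − 5.50²)/(2·-4.8) = 3.15 m
Total time = 1.74 + 1.35 + 13.5 + 1.15 = 17.7 s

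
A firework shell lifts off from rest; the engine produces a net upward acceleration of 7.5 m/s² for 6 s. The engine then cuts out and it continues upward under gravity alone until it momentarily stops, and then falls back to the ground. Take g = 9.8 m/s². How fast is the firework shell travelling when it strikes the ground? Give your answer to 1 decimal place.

Phase 1 (powered ascent): v₀ = 0 m/s, a = 7.5 m/s².
v = v₀ + at = 0 + (7.5)(6) = 45.0 m/s
Δx = v₀t + ½at² = 0·6 + 0.5·7.5·6² = 135 m

Phase 2 (coasting upward): v₀ = 45.0 m/s, a = -9.8 m/s².
v = v₀ + at → t = (0 − 45.0) / -9.8 = 4.59 s
v² = v₀² + 2aΔx → Δx = (0² − 45.0²)/(2·-9.8) = 103 m

Phase 3 (free fall): v₀ = 0 m/s, a = -9.8 m/s².
Falls 238 m from rest: t = √(2·238/9.8) = 6.97 s; v = g·t = 68.3 m/s.
Impact speed = 68.3 m/s

68.3 m/s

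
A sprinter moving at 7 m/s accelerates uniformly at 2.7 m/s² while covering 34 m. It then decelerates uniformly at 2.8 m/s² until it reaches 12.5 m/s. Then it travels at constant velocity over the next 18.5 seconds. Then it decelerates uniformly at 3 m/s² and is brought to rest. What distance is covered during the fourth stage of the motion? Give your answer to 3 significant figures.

26.0 m

Phase 1 (accelerating): v₀ = 7.00 m/s, a = 2.7 m/s².
v² = v₀² + 2aΔx = 7.00² + 2·2.7·34 = 233 → v = 15.3 m/s
t = (v − v₀)/a = (15.3 − 7.00)/2.7 = 3.06 s

Phase 2 (decelerating): v₀ = 15.3 m/s, a = -2.8 m/s².
v = v₀ + at → t = (12.5 − 15.3) / -2.8 = 0.983 s
v² = v₀² + 2aΔx → Δx = (12.5² − 15.3²)/(2·-2.8) = 13.6 m

Phase 3 (constant speed): v₀ = 12.5 m/s, a = 0 m/s².
v = v₀ + at = 12.5 + (0)(18.5) = 12.5 m/s
Δx = v₀t + ½at² = 12.5·18.5 + 0.5·0·18.5² = 231 m

Phase 4 (decelerating): v₀ = 12.5 m/s, a = -3 m/s².
v = v₀ + at → t = (0 − 12.5) / -3 = 4.17 s
v² = v₀² + 2aΔx → Δx = (0² − 12.5²)/(2·-3) = 26.0 m
Distance in phase 4 = 26.0 m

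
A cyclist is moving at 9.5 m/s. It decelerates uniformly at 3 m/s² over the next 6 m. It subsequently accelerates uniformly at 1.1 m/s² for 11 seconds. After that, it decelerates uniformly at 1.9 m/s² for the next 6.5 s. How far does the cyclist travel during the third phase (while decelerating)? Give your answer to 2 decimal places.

86.39 m

Phase 1 (decelerating): v₀ = 9.50 m/s, a = -3 m/s².
v² = v₀² + 2aΔx = 9.50² + 2·-3·6 = 54.2 → v = 7.37 m/s
t = (v − v₀)/a = (7.37 − 9.50)/-3 = 0.712 s

Phase 2 (accelerating): v₀ = 7.37 m/s, a = 1.1 m/s².
v = v₀ + at = 7.37 + (1.1)(11) = 19.5 m/s
Δx = v₀t + ½at² = 7.37·11 + 0.5·1.1·11² = 148 m

Phase 3 (decelerating): v₀ = 19.5 m/s, a = -1.9 m/s².
v = v₀ + at = 19.5 + (-1.9)(6.5) = 7.12 m/s
Δx = v₀t + ½at² = 19.5·6.5 + 0.5·-1.9·6.5² = 86.4 m
Distance in phase 3 = 86.4 m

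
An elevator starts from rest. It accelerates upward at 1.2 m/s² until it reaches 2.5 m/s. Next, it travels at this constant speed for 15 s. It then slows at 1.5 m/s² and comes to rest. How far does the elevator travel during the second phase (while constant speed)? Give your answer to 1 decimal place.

37.5 m

Phase 1 (accelerating): v₀ = 0 m/s, a = 1.2 m/s².
v = v₀ + at → t = (2.5 − 0) / 1.2 = 2.08 s
v² = v₀² + 2aΔx → Δx = (2.5² − 0²)/(2·1.2) = 2.60 m

Phase 2 (constant speed): v₀ = 2.50 m/s, a = 0 m/s².
v = v₀ + at = 2.50 + (0)(15) = 2.50 m/s
Δx = v₀t + ½at² = 2.50·15 + 0.5·0·15² = 37.5 m
Distance in phase 2 = 37.5 m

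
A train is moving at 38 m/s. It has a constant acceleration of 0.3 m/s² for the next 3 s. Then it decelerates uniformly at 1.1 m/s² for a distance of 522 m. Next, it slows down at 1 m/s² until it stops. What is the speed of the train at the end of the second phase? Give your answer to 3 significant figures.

Phase 1 (accelerating): v₀ = 38.0 m/s, a = 0.3 m/s².
v = v₀ + at = 38.0 + (0.3)(3) = 38.9 m/s
Δx = v₀t + ½at² = 38.0·3 + 0.5·0.3·3² = 115 m

Phase 2 (decelerating): v₀ = 38.9 m/s, a = -1.1 m/s².
v² = v₀² + 2aΔx = 38.9² + 2·-1.1·522 = 365 → v = 19.1 m/s
t = (v − v₀)/a = (19.1 − 38.9)/-1.1 = 18.0 s
Speed at end of phase 2 = 19.1 m/s

19.1 m/s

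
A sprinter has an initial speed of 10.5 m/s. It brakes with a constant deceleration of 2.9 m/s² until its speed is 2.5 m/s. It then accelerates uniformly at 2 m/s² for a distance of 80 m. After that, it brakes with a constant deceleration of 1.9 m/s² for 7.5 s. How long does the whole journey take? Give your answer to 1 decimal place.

18.0 s

Phase 1 (decelerating): v₀ = 10.5 m/s, a = -2.9 m/s².
v = v₀ + at → t = (2.5 − 10.5) / -2.9 = 2.76 s
v² = v₀² + 2aΔx → Δx = (2.5² − 10.5²)/(2·-2.9) = 17.9 m

Phase 2 (accelerating): v₀ = 2.50 m/s, a = 2 m/s².
v² = v₀² + 2aΔx = 2.50² + 2·2·80 = 326 → v = 18.1 m/s
t = (v − v₀)/a = (18.1 − 2.50)/2 = 7.78 s

Phase 3 (decelerating): v₀ = 18.1 m/s, a = -1.9 m/s².
v = v₀ + at = 18.1 + (-1.9)(7.5) = 3.81 m/s
Δx = v₀t + ½at² = 18.1·7.5 + 0.5·-1.9·7.5² = 82.0 m
Total time = 2.76 + 7.78 + 7.50 = 18.0 s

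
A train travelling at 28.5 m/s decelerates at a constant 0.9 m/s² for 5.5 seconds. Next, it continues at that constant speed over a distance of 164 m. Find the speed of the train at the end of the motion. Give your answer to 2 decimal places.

23.55 m/s

Phase 1 (decelerating): v₀ = 28.5 m/s, a = -0.9 m/s².
v = v₀ + at = 28.5 + (-0.9)(5.5) = 23.6 m/s
Δx = v₀t + ½at² = 28.5·5.5 + 0.5·-0.9·5.5² = 143 m

Phase 2 (constant speed): v₀ = 23.6 m/s, a = 0 m/s².
Constant speed: t = d/v = 164/23.6 = 6.96 s
Final speed = 23.6 m/s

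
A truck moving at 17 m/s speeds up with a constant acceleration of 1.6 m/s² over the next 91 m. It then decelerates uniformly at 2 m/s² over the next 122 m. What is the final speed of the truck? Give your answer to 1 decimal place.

9.6 m/s

Phase 1 (accelerating): v₀ = 17.0 m/s, a = 1.6 m/s².
v² = v₀² + 2aΔx = 17.0² + 2·1.6·91 = 580 → v = 24.1 m/s
t = (v − v₀)/a = (24.1 − 17.0)/1.6 = 4.43 s

Phase 2 (decelerating): v₀ = 24.1 m/s, a = -2 m/s².
v² = v₀² + 2aΔx = 24.1² + 2·-2·122 = 92.2 → v = 9.60 m/s
t = (v − v₀)/a = (9.60 − 24.1)/-2 = 7.24 s
Final speed = 9.60 m/s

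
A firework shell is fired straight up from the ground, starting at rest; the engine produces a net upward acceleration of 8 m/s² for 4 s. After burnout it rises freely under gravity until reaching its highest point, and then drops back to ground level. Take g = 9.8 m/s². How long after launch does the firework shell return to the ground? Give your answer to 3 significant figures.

Phase 1 (powered ascent): v₀ = 0 m/s, a = 8 m/s².
v = v₀ + at = 0 + (8)(4) = 32.0 m/s
Δx = v₀t + ½at² = 0·4 + 0.5·8·4² = 64.0 m

Phase 2 (coasting upward): v₀ = 32.0 m/s, a = -9.8 m/s².
v = v₀ + at → t = (0 − 32.0) / -9.8 = 3.27 s
v² = v₀² + 2aΔx → Δx = (0² − 32.0²)/(2·-9.8) = 52.2 m

Phase 3 (free fall): v₀ = 0 m/s, a = -9.8 m/s².
Falls 116 m from rest: t = √(2·116/9.8) = 4.87 s; v = g·t = 47.7 m/s.
Total time = 4.00 + 3.27 + 4.87 = 12.1 s

12.1 s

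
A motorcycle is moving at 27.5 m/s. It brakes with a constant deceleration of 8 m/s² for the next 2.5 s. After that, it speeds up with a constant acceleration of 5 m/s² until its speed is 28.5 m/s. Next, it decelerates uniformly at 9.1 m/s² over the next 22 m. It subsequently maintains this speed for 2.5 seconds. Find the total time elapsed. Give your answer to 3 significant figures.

Phase 1 (decelerating): v₀ = 27.5 m/s, a = -8 m/s².
v = v₀ + at = 27.5 + (-8)(2.5) = 7.50 m/s
Δx = v₀t + ½at² = 27.5·2.5 + 0.5·-8·2.5² = 43.8 m

Phase 2 (accelerating): v₀ = 7.50 m/s, a = 5 m/s².
v = v₀ + at → t = (28.5 − 7.50) / 5 = 4.20 s
v² = v₀² + 2aΔx → Δx = (28.5² − 7.50²)/(2·5) = 75.6 m

Phase 3 (decelerating): v₀ = 28.5 m/s, a = -9.1 m/s².
v² = v₀² + 2aΔx = 28.5² + 2·-9.1·22 = 412 → v = 20.3 m/s
t = (v − v₀)/a = (20.3 − 28.5)/-9.1 = 0.902 s

Phase 4 (constant speed): v₀ = 20.3 m/s, a = 0 m/s².
v = v₀ + at = 20.3 + (0)(2.5) = 20.3 m/s
Δx = v₀t + ½at² = 20.3·2.5 + 0.5·0·2.5² = 50.7 m
Total time = 2.50 + 4.20 + 0.902 + 2.50 = 10.1 s

10.1 s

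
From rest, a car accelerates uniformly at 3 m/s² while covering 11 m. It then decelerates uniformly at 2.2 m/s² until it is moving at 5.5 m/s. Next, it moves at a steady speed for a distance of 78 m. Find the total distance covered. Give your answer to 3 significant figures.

97.1 m

Phase 1 (accelerating): v₀ = 0 m/s, a = 3 m/s².
v² = v₀² + 2aΔx = 0² + 2·3·11 = 66.0 → v = 8.12 m/s
t = (v − v₀)/a = (8.12 − 0)/3 = 2.71 s

Phase 2 (decelerating): v₀ = 8.12 m/s, a = -2.2 m/s².
v = v₀ + at → t = (5.5 − 8.12) / -2.2 = 1.19 s
v² = v₀² + 2aΔx → Δx = (5.5² − 8.12²)/(2·-2.2) = 8.13 m

Phase 3 (constant speed): v₀ = 5.50 m/s, a = 0 m/s².
Constant speed: t = d/v = 78/5.50 = 14.2 s
Total distance = 11.0 + 8.13 + 78.0 = 97.1 m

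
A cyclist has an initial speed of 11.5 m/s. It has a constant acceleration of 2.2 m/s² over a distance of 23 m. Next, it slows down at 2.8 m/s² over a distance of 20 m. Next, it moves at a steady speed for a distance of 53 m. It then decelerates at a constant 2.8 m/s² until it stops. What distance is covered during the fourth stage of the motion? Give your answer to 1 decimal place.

Phase 1 (accelerating): v₀ = 11.5 m/s, a = 2.2 m/s².
v² = v₀² + 2aΔx = 11.5² + 2·2.2·23 = 233 → v = 15.3 m/s
t = (v − v₀)/a = (15.3 − 11.5)/2.2 = 1.72 s

Phase 2 (decelerating): v₀ = 15.3 m/s, a = -2.8 m/s².
v² = v₀² + 2aΔx = 15.3² + 2·-2.8·20 = 121 → v = 11.0 m/s
t = (v − v₀)/a = (11.0 − 15.3)/-2.8 = 1.52 s

Phase 3 (constant speed): v₀ = 11.0 m/s, a = 0 m/s².
Constant speed: t = d/v = 53/11.0 = 4.81 s

Phase 4 (decelerating): v₀ = 11.0 m/s, a = -2.8 m/s².
v = v₀ + at → t = (0 − 11.0) / -2.8 = 3.94 s
v² = v₀² + 2aΔx → Δx = (0² − 11.0²)/(2·-2.8) = 21.7 m
Distance in phase 4 = 21.7 m

21.7 m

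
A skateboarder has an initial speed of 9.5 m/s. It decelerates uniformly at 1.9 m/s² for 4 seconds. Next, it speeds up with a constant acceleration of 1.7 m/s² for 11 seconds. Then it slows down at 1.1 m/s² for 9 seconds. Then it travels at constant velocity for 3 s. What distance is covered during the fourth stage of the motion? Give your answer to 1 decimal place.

Phase 1 (decelerating): v₀ = 9.50 m/s, a = -1.9 m/s².
v = v₀ + at = 9.50 + (-1.9)(4) = 1.90 m/s
Δx = v₀t + ½at² = 9.50·4 + 0.5·-1.9·4² = 22.8 m

Phase 2 (accelerating): v₀ = 1.90 m/s, a = 1.7 m/s².
v = v₀ + at = 1.90 + (1.7)(11) = 20.6 m/s
Δx = v₀t + ½at² = 1.90·11 + 0.5·1.7·11² = 124 m

Phase 3 (decelerating): v₀ = 20.6 m/s, a = -1.1 m/s².
v = v₀ + at = 20.6 + (-1.1)(9) = 10.7 m/s
Δx = v₀t + ½at² = 20.6·9 + 0.5·-1.1·9² = 141 m

Phase 4 (constant speed): v₀ = 10.7 m/s, a = 0 m/s².
v = v₀ + at = 10.7 + (0)(3) = 10.7 m/s
Δx = v₀t + ½at² = 10.7·3 + 0.5·0·3² = 32.1 m
Distance in phase 4 = 32.1 m

32.1 m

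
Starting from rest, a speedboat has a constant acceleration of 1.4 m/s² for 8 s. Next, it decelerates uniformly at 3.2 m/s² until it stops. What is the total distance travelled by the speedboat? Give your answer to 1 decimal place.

Phase 1 (accelerating): v₀ = 0 m/s, a = 1.4 m/s².
v = v₀ + at = 0 + (1.4)(8) = 11.2 m/s
Δx = v₀t + ½at² = 0·8 + 0.5·1.4·8² = 44.8 m

Phase 2 (decelerating): v₀ = 11.2 m/s, a = -3.2 m/s².
v = v₀ + at → t = (0 − 11.2) / -3.2 = 3.50 s
v² = v₀² + 2aΔx → Δx = (0² − 11.2²)/(2·-3.2) = 19.6 m
Total distance = 44.8 + 19.6 = 64.4 m

64.4 m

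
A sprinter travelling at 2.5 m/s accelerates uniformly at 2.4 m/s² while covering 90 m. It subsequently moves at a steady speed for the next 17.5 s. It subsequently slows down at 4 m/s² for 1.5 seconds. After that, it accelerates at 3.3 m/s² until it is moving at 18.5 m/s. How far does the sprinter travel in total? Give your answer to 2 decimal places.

501.32 m

Phase 1 (accelerating): v₀ = 2.50 m/s, a = 2.4 m/s².
v² = v₀² + 2aΔx = 2.50² + 2·2.4·90 = 438 → v = 20.9 m/s
t = (v − v₀)/a = (20.9 − 2.50)/2.4 = 7.68 s

Phase 2 (constant speed): v₀ = 20.9 m/s, a = 0 m/s².
v = v₀ + at = 20.9 + (0)(17.5) = 20.9 m/s
Δx = v₀t + ½at² = 20.9·17.5 + 0.5·0·17.5² = 366 m

Phase 3 (decelerating): v₀ = 20.9 m/s, a = -4 m/s².
v = v₀ + at = 20.9 + (-4)(1.5) = 14.9 m/s
Δx = v₀t + ½at² = 20.9·1.5 + 0.5·-4·1.5² = 26.9 m

Phase 4 (accelerating): v₀ = 14.9 m/s, a = 3.3 m/s².
v = v₀ + at → t = (18.5 − 14.9) / 3.3 = 1.08 s
v² = v₀² + 2aΔx → Δx = (18.5² − 14.9²)/(2·3.3) = 18.1 m
Total distance = 90.0 + 366 + 26.9 + 18.1 = 501 m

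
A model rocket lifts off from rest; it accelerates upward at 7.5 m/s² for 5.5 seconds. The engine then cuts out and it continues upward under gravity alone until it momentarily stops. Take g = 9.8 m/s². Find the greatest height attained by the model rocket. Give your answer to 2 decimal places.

Phase 1 (powered ascent): v₀ = 0 m/s, a = 7.5 m/s².
v = v₀ + at = 0 + (7.5)(5.5) = 41.2 m/s
Δx = v₀t + ½at² = 0·5.5 + 0.5·7.5·5.5² = 113 m

Phase 2 (coasting upward): v₀ = 41.2 m/s, a = -9.8 m/s².
v = v₀ + at → t = (0 − 41.2) / -9.8 = 4.21 s
v² = v₀² + 2aΔx → Δx = (0² − 41.2²)/(2·-9.8) = 86.8 m
Maximum height = 113 + 86.8 = 200 m

200.25 m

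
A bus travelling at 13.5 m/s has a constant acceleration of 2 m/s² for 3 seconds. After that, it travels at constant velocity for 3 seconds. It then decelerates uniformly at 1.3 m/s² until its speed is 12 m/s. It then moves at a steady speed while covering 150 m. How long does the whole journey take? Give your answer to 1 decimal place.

Phase 1 (accelerating): v₀ = 13.5 m/s, a = 2 m/s².
v = v₀ + at = 13.5 + (2)(3) = 19.5 m/s
Δx = v₀t + ½at² = 13.5·3 + 0.5·2·3² = 49.5 m

Phase 2 (constant speed): v₀ = 19.5 m/s, a = 0 m/s².
v = v₀ + at = 19.5 + (0)(3) = 19.5 m/s
Δx = v₀t + ½at² = 19.5·3 + 0.5·0·3² = 58.5 m

Phase 3 (decelerating): v₀ = 19.5 m/s, a = -1.3 m/s².
v = v₀ + at → t = (12 − 19.5) / -1.3 = 5.77 s
v² = v₀² + 2aΔx → Δx = (12² − 19.5²)/(2·-1.3) = 90.9 m

Phase 4 (constant speed): v₀ = 12.0 m/s, a = 0 m/s².
Constant speed: t = d/v = 150/12.0 = 12.5 s
Total time = 3.00 + 3.00 + 5.77 + 12.5 = 24.3 s

24.3 s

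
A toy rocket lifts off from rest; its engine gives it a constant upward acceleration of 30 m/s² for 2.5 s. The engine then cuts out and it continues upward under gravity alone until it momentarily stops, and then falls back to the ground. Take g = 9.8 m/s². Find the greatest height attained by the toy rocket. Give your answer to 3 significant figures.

Phase 1 (powered ascent): v₀ = 0 m/s, a = 30 m/s².
v = v₀ + at = 0 + (30)(2.5) = 75.0 m/s
Δx = v₀t + ½at² = 0·2.5 + 0.5·30·2.5² = 93.8 m

Phase 2 (coasting upward): v₀ = 75.0 m/s, a = -9.8 m/s².
v = v₀ + at → t = (0 − 75.0) / -9.8 = 7.65 s
v² = v₀² + 2aΔx → Δx = (0² − 75.0²)/(2·-9.8) = 287 m
Maximum height = 93.8 + 287 = 381 m

381 m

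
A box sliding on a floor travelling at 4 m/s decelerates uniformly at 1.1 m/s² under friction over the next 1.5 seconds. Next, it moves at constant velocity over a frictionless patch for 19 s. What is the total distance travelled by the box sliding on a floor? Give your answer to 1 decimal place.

49.4 m

Phase 1 (decelerating): v₀ = 4.00 m/s, a = -1.1 m/s².
v = v₀ + at = 4.00 + (-1.1)(1.5) = 2.35 m/s
Δx = v₀t + ½at² = 4.00·1.5 + 0.5·-1.1·1.5² = 4.76 m

Phase 2 (constant speed): v₀ = 2.35 m/s, a = 0 m/s².
v = v₀ + at = 2.35 + (0)(19) = 2.35 m/s
Δx = v₀t + ½at² = 2.35·19 + 0.5·0·19² = 44.6 m
Total distance = 4.76 + 44.6 = 49.4 m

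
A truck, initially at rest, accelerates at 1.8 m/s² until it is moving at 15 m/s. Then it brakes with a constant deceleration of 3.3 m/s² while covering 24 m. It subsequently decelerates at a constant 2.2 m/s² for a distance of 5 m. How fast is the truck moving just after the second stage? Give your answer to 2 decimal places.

8.16 m/s

Phase 1 (accelerating): v₀ = 0 m/s, a = 1.8 m/s².
v = v₀ + at → t = (15 − 0) / 1.8 = 8.33 s
v² = v₀² + 2aΔx → Δx = (15² − 0²)/(2·1.8) = 62.5 m

Phase 2 (decelerating): v₀ = 15.0 m/s, a = -3.3 m/s².
v² = v₀² + 2aΔx = 15.0² + 2·-3.3·24 = 66.6 → v = 8.16 m/s
t = (v − v₀)/a = (8.16 − 15.0)/-3.3 = 2.07 s
Speed at end of phase 2 = 8.16 m/s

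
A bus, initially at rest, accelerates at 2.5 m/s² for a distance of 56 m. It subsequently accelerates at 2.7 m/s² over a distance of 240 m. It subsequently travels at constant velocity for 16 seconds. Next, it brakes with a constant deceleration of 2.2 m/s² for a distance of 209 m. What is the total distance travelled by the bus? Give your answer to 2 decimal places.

Phase 1 (accelerating): v₀ = 0 m/s, a = 2.5 m/s².
v² = v₀² + 2aΔx = 0² + 2·2.5·56 = 280 → v = 16.7 m/s
t = (v − v₀)/a = (16.7 − 0)/2.5 = 6.69 s

Phase 2 (accelerating): v₀ = 16.7 m/s, a = 2.7 m/s².
v² = v₀² + 2aΔx = 16.7² + 2·2.7·240 = 1580 → v = 39.7 m/s
t = (v − v₀)/a = (39.7 − 16.7)/2.7 = 8.51 s

Phase 3 (constant speed): v₀ = 39.7 m/s, a = 0 m/s².
v = v₀ + at = 39.7 + (0)(16) = 39.7 m/s
Δx = v₀t + ½at² = 39.7·16 + 0.5·0·16² = 635 m

Phase 4 (decelerating): v₀ = 39.7 m/s, a = -2.2 m/s².
v² = v₀² + 2aΔx = 39.7² + 2·-2.2·209 = 656 → v = 25.6 m/s
t = (v − v₀)/a = (25.6 − 39.7)/-2.2 = 6.40 s
Total distance = 56.0 + 240 + 635 + 209 = 1140 m

1140.18 m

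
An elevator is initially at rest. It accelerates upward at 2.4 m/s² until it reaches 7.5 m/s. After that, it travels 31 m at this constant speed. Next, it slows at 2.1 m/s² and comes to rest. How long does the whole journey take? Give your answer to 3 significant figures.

Phase 1 (accelerating): v₀ = 0 m/s, a = 2.4 m/s².
v = v₀ + at → t = (7.5 − 0) / 2.4 = 3.12 s
v² = v₀² + 2aΔx → Δx = (7.5² − 0²)/(2·2.4) = 11.7 m

Phase 2 (constant speed): v₀ = 7.50 m/s, a = 0 m/s².
Constant speed: t = d/v = 31/7.50 = 4.13 s

Phase 3 (decelerating): v₀ = 7.50 m/s, a = -2.1 m/s².
v = v₀ + at → t = (0 − 7.50) / -2.1 = 3.57 s
v² = v₀² + 2aΔx → Δx = (0² − 7.50²)/(2·-2.1) = 13.4 m
Total time = 3.12 + 4.13 + 3.57 = 10.8 s

10.8 s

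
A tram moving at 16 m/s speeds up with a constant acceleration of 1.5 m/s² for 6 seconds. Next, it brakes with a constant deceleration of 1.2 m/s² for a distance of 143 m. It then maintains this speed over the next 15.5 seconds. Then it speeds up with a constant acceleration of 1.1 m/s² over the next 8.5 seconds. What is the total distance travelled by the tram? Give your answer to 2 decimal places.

708.62 m

Phase 1 (accelerating): v₀ = 16.0 m/s, a = 1.5 m/s².
v = v₀ + at = 16.0 + (1.5)(6) = 25.0 m/s
Δx = v₀t + ½at² = 16.0·6 + 0.5·1.5·6² = 123 m

Phase 2 (decelerating): v₀ = 25.0 m/s, a = -1.2 m/s².
v² = v₀² + 2aΔx = 25.0² + 2·-1.2·143 = 282 → v = 16.8 m/s
t = (v − v₀)/a = (16.8 − 25.0)/-1.2 = 6.84 s

Phase 3 (constant speed): v₀ = 16.8 m/s, a = 0 m/s².
v = v₀ + at = 16.8 + (0)(15.5) = 16.8 m/s
Δx = v₀t + ½at² = 16.8·15.5 + 0.5·0·15.5² = 260 m

Phase 4 (accelerating): v₀ = 16.8 m/s, a = 1.1 m/s².
v = v₀ + at = 16.8 + (1.1)(8.5) = 26.1 m/s
Δx = v₀t + ½at² = 16.8·8.5 + 0.5·1.1·8.5² = 182 m
Total distance = 123 + 143 + 260 + 182 = 709 m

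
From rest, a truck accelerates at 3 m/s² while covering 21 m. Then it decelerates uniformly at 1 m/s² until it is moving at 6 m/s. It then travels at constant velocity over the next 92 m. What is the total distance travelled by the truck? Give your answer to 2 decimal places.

158.00 m

Phase 1 (accelerating): v₀ = 0 m/s, a = 3 m/s².
v² = v₀² + 2aΔx = 0² + 2·3·21 = 126 → v = 11.2 m/s
t = (v − v₀)/a = (11.2 − 0)/3 = 3.74 s

Phase 2 (decelerating): v₀ = 11.2 m/s, a = -1 m/s².
v = v₀ + at → t = (6 − 11.2) / -1 = 5.22 s
v² = v₀² + 2aΔx → Δx = (6² − 11.2²)/(2·-1) = 45.0 m

Phase 3 (constant speed): v₀ = 6.00 m/s, a = 0 m/s².
Constant speed: t = d/v = 92/6.00 = 15.3 s
Total distance = 21.0 + 45.0 + 92.0 = 158 m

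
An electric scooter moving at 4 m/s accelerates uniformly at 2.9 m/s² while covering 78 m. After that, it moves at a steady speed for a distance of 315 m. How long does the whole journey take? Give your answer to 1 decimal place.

20.6 s

Phase 1 (accelerating): v₀ = 4.00 m/s, a = 2.9 m/s².
v² = v₀² + 2aΔx = 4.00² + 2·2.9·78 = 468 → v = 21.6 m/s
t = (v − v₀)/a = (21.6 − 4.00)/2.9 = 6.08 s

Phase 2 (constant speed): v₀ = 21.6 m/s, a = 0 m/s².
Constant speed: t = d/v = 315/21.6 = 14.6 s
Total time = 6.08 + 14.6 = 20.6 s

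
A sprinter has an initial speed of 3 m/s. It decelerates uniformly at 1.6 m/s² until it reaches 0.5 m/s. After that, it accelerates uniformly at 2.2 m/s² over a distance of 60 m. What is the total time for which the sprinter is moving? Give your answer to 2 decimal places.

Phase 1 (decelerating): v₀ = 3.00 m/s, a = -1.6 m/s².
v = v₀ + at → t = (0.5 − 3.00) / -1.6 = 1.56 s
v² = v₀² + 2aΔx → Δx = (0.5² − 3.00²)/(2·-1.6) = 2.73 m

Phase 2 (accelerating): v₀ = 0.500 m/s, a = 2.2 m/s².
v² = v₀² + 2aΔx = 0.500² + 2·2.2·60 = 264 → v = 16.3 m/s
t = (v − v₀)/a = (16.3 − 0.500)/2.2 = 7.16 s
Total time = 1.56 + 7.16 = 8.72 s

8.72 s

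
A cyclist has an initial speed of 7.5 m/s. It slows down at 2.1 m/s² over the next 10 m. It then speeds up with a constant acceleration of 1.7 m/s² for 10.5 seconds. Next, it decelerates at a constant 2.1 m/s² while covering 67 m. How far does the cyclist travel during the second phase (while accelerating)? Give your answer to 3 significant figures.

133 m

Phase 1 (decelerating): v₀ = 7.50 m/s, a = -2.1 m/s².
v² = v₀² + 2aΔx = 7.50² + 2·-2.1·10 = 14.2 → v = 3.77 m/s
t = (v − v₀)/a = (3.77 − 7.50)/-2.1 = 1.77 s

Phase 2 (accelerating): v₀ = 3.77 m/s, a = 1.7 m/s².
v = v₀ + at = 3.77 + (1.7)(10.5) = 21.6 m/s
Δx = v₀t + ½at² = 3.77·10.5 + 0.5·1.7·10.5² = 133 m
Distance in phase 2 = 133 m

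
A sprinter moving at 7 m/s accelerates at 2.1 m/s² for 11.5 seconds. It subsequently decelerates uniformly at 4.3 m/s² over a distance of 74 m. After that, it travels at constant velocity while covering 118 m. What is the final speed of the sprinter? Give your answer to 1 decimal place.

Phase 1 (accelerating): v₀ = 7.00 m/s, a = 2.1 m/s².
v = v₀ + at = 7.00 + (2.1)(11.5) = 31.2 m/s
Δx = v₀t + ½at² = 7.00·11.5 + 0.5·2.1·11.5² = 219 m

Phase 2 (decelerating): v₀ = 31.2 m/s, a = -4.3 m/s².
v² = v₀² + 2aΔx = 31.2² + 2·-4.3·74 = 334 → v = 18.3 m/s
t = (v − v₀)/a = (18.3 − 31.2)/-4.3 = 2.99 s

Phase 3 (constant speed): v₀ = 18.3 m/s, a = 0 m/s².
Constant speed: t = d/v = 118/18.3 = 6.46 s
Final speed = 18.3 m/s

18.3 m/s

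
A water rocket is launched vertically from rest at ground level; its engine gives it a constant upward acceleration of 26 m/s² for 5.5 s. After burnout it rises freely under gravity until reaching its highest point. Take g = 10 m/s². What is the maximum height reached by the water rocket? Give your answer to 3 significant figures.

1420 m

Phase 1 (powered ascent): v₀ = 0 m/s, a = 26 m/s².
v = v₀ + at = 0 + (26)(5.5) = 143 m/s
Δx = v₀t + ½at² = 0·5.5 + 0.5·26·5.5² = 393 m

Phase 2 (coasting upward): v₀ = 143 m/s, a = -10 m/s².
v = v₀ + at → t = (0 − 143) / -10 = 14.3 s
v² = v₀² + 2aΔx → Δx = (0² − 143²)/(2·-10) = 1020 m
Maximum height = 393 + 1020 = 1420 m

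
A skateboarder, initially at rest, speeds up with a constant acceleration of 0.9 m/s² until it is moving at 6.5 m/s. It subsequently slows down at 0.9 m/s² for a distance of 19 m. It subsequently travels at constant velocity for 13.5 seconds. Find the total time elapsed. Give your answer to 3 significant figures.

24.8 s

Phase 1 (accelerating): v₀ = 0 m/s, a = 0.9 m/s².
v = v₀ + at → t = (6.5 − 0) / 0.9 = 7.22 s
v² = v₀² + 2aΔx → Δx = (6.5² − 0²)/(2·0.9) = 23.5 m

Phase 2 (decelerating): v₀ = 6.50 m/s, a = -0.9 m/s².
v² = v₀² + 2aΔx = 6.50² + 2·-0.9·19 = 8.05 → v = 2.84 m/s
t = (v − v₀)/a = (2.84 − 6.50)/-0.9 = 4.07 s

Phase 3 (constant speed): v₀ = 2.84 m/s, a = 0 m/s².
v = v₀ + at = 2.84 + (0)(13.5) = 2.84 m/s
Δx = v₀t + ½at² = 2.84·13.5 + 0.5·0·13.5² = 38.3 m
Total time = 7.22 + 4.07 + 13.5 = 24.8 s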